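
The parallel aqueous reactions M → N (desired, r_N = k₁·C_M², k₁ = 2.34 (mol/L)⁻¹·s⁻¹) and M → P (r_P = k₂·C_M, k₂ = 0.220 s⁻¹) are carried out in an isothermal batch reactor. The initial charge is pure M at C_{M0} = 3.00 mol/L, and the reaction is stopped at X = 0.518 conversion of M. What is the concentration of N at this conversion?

1.49 mol/L

C_M = C_{M0}(1−X) = 1.446 mol/L.
Along a PFR/batch, dC_P/dC_M = −r_P/(r_N+r_P) = −k₂/(k₂+k₁·C_M).
Integrating from C_{M0} to C_M: C_P = (0.220/2.34)·ln[(0.220+2.34·3.00)/(0.220+2.34·1.45)] = 0.09402·ln(7.240/3.604) = 0.06559 mol/L.
Then C_N = (C_{M0}−C_M) − C_P = 1.554 − 0.06559 = 1.488 mol/L.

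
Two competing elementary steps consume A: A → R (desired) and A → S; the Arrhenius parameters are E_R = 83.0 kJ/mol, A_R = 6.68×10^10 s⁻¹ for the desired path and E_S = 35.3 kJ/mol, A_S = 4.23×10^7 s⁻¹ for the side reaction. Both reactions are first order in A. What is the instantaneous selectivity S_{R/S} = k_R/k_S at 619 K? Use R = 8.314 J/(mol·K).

0.149

k_R/k_S = (A_R/A_S)·exp[−(E_R−E_S)/(RT)] = (A_R/A_S)·exp[(E_S−E_R)/(RT)].
(E_S−E_R)/(RT) = (35.3−83.0)×10³/(8.314×619) = -47700/5146 = -9.269.
k_R/k_S = (6.68×10^10/4.23×10^7)·exp(-9.269) = 1579 × 9.433×10^-5 = 0.149.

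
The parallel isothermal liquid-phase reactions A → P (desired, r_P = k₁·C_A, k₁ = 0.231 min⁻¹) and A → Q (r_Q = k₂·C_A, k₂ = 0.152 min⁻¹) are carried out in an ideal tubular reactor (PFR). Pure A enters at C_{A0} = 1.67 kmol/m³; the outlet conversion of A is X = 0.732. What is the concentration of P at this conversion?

C_A = C_{A0}(1−X) = 0.4476 kmol/m³.
Both paths are first order in A, so the instantaneous fraction to P is constant: dC_P/d(−C_A) = k₁/(k₁+k₂) = 0.6031.
C_P = 0.6031·(C_{A0}−C_A) = 0.6031×1.222 = 0.737 kmol/m³.

0.737 kmol/m³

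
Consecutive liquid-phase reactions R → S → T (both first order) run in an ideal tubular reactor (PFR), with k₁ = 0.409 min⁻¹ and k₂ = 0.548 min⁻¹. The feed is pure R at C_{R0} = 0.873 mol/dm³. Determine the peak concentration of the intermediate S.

For a first-order series the maximum intermediate yield is C_{S,max}/C_{R0} = (k₁/k₂)^[k₂/(k₂−k₁)].
= (0.409/0.548)^(0.548/(0.548−0.409)) = (0.7464)^(3.942) = 0.3156.
C_{S,max} = 0.3156×0.873 = 0.275 mol/dm³.

0.275 mol/dm³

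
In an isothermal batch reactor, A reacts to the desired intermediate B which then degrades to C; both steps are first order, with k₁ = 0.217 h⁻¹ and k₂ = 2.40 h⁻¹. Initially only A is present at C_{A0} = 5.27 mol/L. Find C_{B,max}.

For a first-order series the maximum intermediate yield is C_{B,max}/C_{A0} = (k₁/k₂)^[k₂/(k₂−k₁)].
= (0.217/2.40)^(2.40/(2.40−0.217)) = (0.09042)^(1.099) = 0.07120.
C_{B,max} = 0.07120×5.27 = 0.375 mol/L.

0.375 mol/L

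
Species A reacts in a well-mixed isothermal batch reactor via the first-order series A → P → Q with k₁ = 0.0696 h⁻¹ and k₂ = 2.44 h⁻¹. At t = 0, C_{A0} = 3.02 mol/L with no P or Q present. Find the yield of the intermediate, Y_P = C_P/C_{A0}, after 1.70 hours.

The intermediate concentration in a first-order A→B→C sequence is C_P = k₁C_{A0}(e^(−k₁t) − e^(−k₂t))/(k₂−k₁).
e^(−k₁t) = e^(−0.0696×1.70) = e^(−0.1183) = 0.8884; e^(−k₂t) = e^(−4.148) = 0.01580.
C_P = 0.0696×3.02/(2.44−0.0696) × (0.8884−0.01580) = 0.08867×0.8726 = 0.07738 mol/L.
Y_P = C_P/C_{A0} = 0.07738/3.02 = 0.0256.

0.0256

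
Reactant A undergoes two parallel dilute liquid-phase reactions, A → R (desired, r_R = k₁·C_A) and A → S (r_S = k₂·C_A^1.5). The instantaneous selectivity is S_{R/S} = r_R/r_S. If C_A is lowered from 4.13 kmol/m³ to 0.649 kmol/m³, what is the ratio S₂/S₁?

2.52

S_{R/S} = (k₁/k₂)·C_A^-0.5, so S₂/S₁ = (C_{A,2}/C_{A,1})^-0.5.
= (0.649/4.13)^(-0.5) = (0.1571)^(-0.5) = 2.52.
Selectivity toward R rises as C_A falls — low-concentration operation is favoured.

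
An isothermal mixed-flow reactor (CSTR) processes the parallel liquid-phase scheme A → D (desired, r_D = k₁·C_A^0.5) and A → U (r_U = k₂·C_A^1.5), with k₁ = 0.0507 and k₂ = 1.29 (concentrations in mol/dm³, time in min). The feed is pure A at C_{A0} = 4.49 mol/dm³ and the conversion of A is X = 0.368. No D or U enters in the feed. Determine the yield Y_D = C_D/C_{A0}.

0.00503

Exit C_A = C_{A0}(1−X) = 4.49×0.632 = 2.838 mol/dm³.
Rates in a CSTR are evaluated at the outlet concentration: r_D = 0.0507×2.838^0.5 = 0.08541, r_U = 1.29×2.838^1.5 = 6.166.
Fraction of consumed A going to D: r_D/(r_D+r_U) = 0.01366.
C_D = 0.01366·C_{A0}·X = 0.01366×4.49×0.368 = 0.0226 mol/dm³; Y_D = C_D/C_{A0} = 0.00503.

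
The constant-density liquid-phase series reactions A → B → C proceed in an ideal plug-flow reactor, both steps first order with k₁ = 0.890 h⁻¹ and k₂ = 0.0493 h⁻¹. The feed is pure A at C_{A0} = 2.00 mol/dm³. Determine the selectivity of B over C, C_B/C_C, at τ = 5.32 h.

Solving the coupled first-order balances gives C_B(τ) = [k₁/(k₂−k₁)]·C_{A0}·(e^(−k₁τ) − e^(−k₂τ)).
e^(−k₁τ) = e^(−0.890×5.32) = e^(−4.735) = 0.008784; e^(−k₂τ) = e^(−0.2623) = 0.7693.
C_B = 0.890×2.00/(0.0493−0.890) × (0.008784−0.7693) = (-2.117)×(-0.7605) = 1.610 mol/dm³.
C_A = C_{A0}e^(−k₁τ) = 0.01757 mol/dm³, so C_C = C_{A0}−C_A−C_B = 0.3722 mol/dm³; C_B/C_C = 4.33.

4.33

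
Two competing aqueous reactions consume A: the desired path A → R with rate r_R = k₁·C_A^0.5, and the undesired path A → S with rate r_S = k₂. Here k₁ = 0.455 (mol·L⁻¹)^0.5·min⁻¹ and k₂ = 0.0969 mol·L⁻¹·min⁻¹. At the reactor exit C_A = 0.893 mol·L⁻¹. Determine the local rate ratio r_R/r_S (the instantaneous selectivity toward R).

4.44

S_{R/S} = r_R/r_S = (k₁·C_A^0.5)/(k₂) = (k₁/k₂)·C_A^0.5.
= (0.455×0.8930^0.5) / (0.0969) = 0.4300/0.09690 = 4.44.
Since the desired path is higher order in A, keeping C_A high (PFR or concentrated feed) favours R.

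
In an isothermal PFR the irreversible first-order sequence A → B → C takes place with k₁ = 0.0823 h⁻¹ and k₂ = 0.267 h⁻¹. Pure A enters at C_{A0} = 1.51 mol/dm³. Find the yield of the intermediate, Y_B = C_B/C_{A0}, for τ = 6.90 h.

0.182

For first-order series with pure A initially, C_B(τ) = k₁C_{A0}/(k₂−k₁)·(e^(−k₁τ) − e^(−k₂τ)).
e^(−k₁τ) = e^(−0.0823×6.90) = e^(−0.5679) = 0.5667; e^(−k₂τ) = e^(−1.842) = 0.1585.
C_B = 0.0823×1.51/(0.267−0.0823) × (0.5667−0.1585) = 0.6728×0.4083 = 0.2747 mol/dm³.
Y_B = C_B/C_{A0} = 0.2747/1.51 = 0.182.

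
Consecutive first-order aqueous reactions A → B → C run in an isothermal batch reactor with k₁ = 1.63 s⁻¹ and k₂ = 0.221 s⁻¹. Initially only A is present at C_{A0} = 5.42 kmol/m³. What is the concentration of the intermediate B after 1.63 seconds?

For first-order series with pure A initially, C_B(t) = k₁C_{A0}/(k₂−k₁)·(e^(−k₁t) − e^(−k₂t)).
e^(−k₁t) = e^(−1.63×1.63) = e^(−2.657) = 0.07017; e^(−k₂t) = e^(−0.3602) = 0.6975.
C_B = 1.63×5.42/(0.221−1.63) × (0.07017−0.6975) = (-6.270)×(-0.6274) = 3.934 kmol/m³.

3.93 kmol/m³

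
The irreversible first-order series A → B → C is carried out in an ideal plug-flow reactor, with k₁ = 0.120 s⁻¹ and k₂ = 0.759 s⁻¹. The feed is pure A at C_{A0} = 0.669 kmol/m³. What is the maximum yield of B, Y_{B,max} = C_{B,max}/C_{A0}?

Evaluating C_B at τ_opt = ln(k₂/k₁)/(k₂−k₁) gives C_{B,max}/C_{A0} = (k₁/k₂)^[k₂/(k₂−k₁)].
= (0.120/0.759)^(0.759/(0.759−0.120)) = (0.1581)^(1.188) = 0.1118.

0.112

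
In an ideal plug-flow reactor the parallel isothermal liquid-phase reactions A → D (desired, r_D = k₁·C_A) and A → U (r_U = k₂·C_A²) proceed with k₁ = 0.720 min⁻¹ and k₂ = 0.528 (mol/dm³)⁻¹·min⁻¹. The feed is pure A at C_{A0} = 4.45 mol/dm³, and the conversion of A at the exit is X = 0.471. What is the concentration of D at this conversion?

0.610 mol/dm³

C_A = C_{A0}(1−X) = 2.354 mol/dm³.
Along a PFR/batch, dC_D/dC_A = −r_D/(r_D+r_U) = −k₁/(k₁+k₂·C_A).
Integrating from C_{A0} to C_A: C_D = (0.720/0.528)·ln[(0.720+0.528·4.45)/(0.720+0.528·2.35)] = 1.364·ln(3.070/1.963) = 0.6097 mol/dm³.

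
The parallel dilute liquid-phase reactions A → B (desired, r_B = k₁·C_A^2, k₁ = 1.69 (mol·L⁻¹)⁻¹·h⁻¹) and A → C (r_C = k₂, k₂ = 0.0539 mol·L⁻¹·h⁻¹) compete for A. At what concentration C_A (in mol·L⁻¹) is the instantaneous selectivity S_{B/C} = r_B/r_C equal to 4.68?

S_{B/C} = (k₁/k₂)·C_A^2 ⇒ C_A = (S·k₂/k₁)^(0.5).
= (4.68×0.0539/1.69)^(0.5) = (0.1493)^(0.5) = 0.386 mol·L⁻¹.

0.386 mol·L⁻¹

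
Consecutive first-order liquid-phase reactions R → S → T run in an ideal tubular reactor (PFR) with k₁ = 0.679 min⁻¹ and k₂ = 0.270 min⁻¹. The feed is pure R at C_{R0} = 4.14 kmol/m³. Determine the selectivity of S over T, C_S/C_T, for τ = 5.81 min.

0.470

Solving the coupled first-order balances gives C_S(τ) = [k₁/(k₂−k₁)]·C_{R0}·(e^(−k₁τ) − e^(−k₂τ)).
e^(−k₁τ) = e^(−0.679×5.81) = e^(−3.945) = 0.01935; e^(−k₂τ) = e^(−1.569) = 0.2083.
C_S = 0.679×4.14/(0.270−0.679) × (0.01935−0.2083) = (-6.873)×(-0.1890) = 1.299 kmol/m³.
C_R = C_{R0}e^(−k₁τ) = 0.08011 kmol/m³, so C_T = C_{R0}−C_R−C_S = 2.761 kmol/m³; C_S/C_T = 0.470.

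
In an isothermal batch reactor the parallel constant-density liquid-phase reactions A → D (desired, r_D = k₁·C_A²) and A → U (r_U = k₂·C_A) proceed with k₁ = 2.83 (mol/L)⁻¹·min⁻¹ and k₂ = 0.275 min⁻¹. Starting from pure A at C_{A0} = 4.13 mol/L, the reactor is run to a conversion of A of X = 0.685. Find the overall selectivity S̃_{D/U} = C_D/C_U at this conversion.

C_A = C_{A0}(1−X) = 1.301 mol/L.
Along a PFR/batch, dC_U/dC_A = −r_U/(r_D+r_U) = −k₂/(k₂+k₁·C_A).
Integrating from C_{A0} to C_A: C_U = (0.275/2.83)·ln[(0.275+2.83·4.13)/(0.275+2.83·1.30)] = 0.09717·ln(11.96/3.957) = 0.1075 mol/L.
Then C_D = (C_{A0}−C_A) − C_U = 2.829 − 0.1075 = 2.722 mol/L.
S̃_{D/U} = C_D/C_U = 2.722/0.1075 = 25.3.

25.3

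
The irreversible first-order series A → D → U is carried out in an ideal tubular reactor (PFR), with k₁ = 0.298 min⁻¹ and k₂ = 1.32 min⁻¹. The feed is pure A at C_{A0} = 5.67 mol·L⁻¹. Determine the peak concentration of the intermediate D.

At the optimum, C_{D,max}/C_{A0} = (k₁/k₂)^[k₂/(k₂−k₁)].
= (0.298/1.32)^(1.32/(1.32−0.298)) = (0.2258)^(1.292) = 0.1463.
C_{D,max} = 0.1463×5.67 = 0.829 mol·L⁻¹.

0.829 mol·L⁻¹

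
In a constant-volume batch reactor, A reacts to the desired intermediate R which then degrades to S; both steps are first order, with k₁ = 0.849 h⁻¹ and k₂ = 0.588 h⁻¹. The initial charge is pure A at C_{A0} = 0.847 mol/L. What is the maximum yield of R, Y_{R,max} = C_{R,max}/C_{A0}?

0.437

For a first-order series the maximum intermediate yield is C_{R,max}/C_{A0} = (k₁/k₂)^[k₂/(k₂−k₁)].
= (0.849/0.588)^(0.588/(0.588−0.849)) = (1.444)^(-2.253) = 0.4371.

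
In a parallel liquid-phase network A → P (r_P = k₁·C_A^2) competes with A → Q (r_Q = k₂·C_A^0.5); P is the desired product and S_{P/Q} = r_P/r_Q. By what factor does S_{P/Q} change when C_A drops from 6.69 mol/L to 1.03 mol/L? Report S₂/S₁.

S_{P/Q} = (k₁/k₂)·C_A^1.5, so S₂/S₁ = (C_{A,2}/C_{A,1})^1.5.
= (1.03/6.69)^1.5 = (0.1540)^1.5 = 0.0604.
Selectivity toward P falls as C_A falls — high-concentration operation is favoured.

0.0604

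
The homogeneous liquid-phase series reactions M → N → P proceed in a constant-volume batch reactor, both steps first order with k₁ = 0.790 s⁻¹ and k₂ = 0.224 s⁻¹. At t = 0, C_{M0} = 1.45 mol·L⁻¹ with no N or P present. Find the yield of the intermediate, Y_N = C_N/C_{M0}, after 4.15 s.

0.498

The intermediate concentration in a first-order A→B→C sequence is C_N = k₁C_{M0}(e^(−k₁t) − e^(−k₂t))/(k₂−k₁).
e^(−k₁t) = e^(−0.790×4.15) = e^(−3.279) = 0.03768; e^(−k₂t) = e^(−0.9296) = 0.3947.
C_N = 0.790×1.45/(0.224−0.790) × (0.03768−0.3947) = (-2.024)×(-0.3570) = 0.7226 mol·L⁻¹.
Y_N = C_N/C_{M0} = 0.7226/1.45 = 0.498.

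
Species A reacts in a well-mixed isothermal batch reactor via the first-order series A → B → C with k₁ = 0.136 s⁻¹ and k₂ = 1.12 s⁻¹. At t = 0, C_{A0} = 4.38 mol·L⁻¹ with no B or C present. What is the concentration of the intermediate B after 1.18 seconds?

0.354 mol·L⁻¹

The intermediate concentration in a first-order A→B→C sequence is C_B = k₁C_{A0}(e^(−k₁t) − e^(−k₂t))/(k₂−k₁).
e^(−k₁t) = e^(−0.136×1.18) = e^(−0.1605) = 0.8517; e^(−k₂t) = e^(−1.322) = 0.2667.
C_B = 0.136×4.38/(1.12−0.136) × (0.8517−0.2667) = 0.6054×0.5850 = 0.3542 mol·L⁻¹.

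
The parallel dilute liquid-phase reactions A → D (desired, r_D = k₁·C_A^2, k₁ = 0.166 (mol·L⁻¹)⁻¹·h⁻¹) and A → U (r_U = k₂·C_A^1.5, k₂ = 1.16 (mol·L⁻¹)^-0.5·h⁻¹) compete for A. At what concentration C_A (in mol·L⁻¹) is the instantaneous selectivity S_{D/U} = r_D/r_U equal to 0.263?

3.38 mol·L⁻¹

S_{D/U} = (k₁/k₂)·C_A^0.5 ⇒ C_A = (S·k₂/k₁)^(2).
= (0.263×1.16/0.166)^(2) = (1.838)^(2) = 3.38 mol·L⁻¹.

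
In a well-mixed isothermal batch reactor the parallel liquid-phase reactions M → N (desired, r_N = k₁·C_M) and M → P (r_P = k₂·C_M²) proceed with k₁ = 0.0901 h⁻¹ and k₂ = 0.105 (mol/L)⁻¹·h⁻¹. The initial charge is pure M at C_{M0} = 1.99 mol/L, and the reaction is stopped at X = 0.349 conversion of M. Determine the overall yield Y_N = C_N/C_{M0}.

C_M = C_{M0}(1−X) = 1.295 mol/L.
Along a PFR/batch, dC_N/dC_M = −r_N/(r_N+r_P) = −k₁/(k₁+k₂·C_M).
Integrating from C_{M0} to C_M: C_N = (0.0901/0.105)·ln[(0.0901+0.105·1.99)/(0.0901+0.105·1.30)] = 0.8581·ln(0.2990/0.2261) = 0.2399 mol/L.
Y_N = C_N/C_{M0} = 0.2399/1.99 = 0.121.

0.121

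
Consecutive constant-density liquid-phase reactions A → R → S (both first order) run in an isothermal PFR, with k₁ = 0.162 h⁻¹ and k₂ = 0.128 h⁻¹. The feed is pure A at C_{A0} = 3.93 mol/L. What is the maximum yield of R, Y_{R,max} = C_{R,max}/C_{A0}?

For a first-order series the maximum intermediate yield is C_{R,max}/C_{A0} = (k₁/k₂)^[k₂/(k₂−k₁)].
= (0.162/0.128)^(0.128/(0.128−0.162)) = (1.266)^(-3.765) = 0.4120.

0.412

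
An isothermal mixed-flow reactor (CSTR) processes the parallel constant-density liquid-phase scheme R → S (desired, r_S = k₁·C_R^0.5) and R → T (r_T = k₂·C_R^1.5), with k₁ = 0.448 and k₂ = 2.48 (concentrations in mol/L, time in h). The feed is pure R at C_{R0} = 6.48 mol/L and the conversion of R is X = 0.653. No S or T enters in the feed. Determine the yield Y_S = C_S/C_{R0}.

Exit C_R = C_{R0}(1−X) = 6.48×0.347 = 2.249 mol/L.
In a CSTR the entire volume is at exit conditions, so r_S = 0.448×2.249^0.5 = 0.6718 and r_T = 2.48×2.249^1.5 = 8.362.
Fraction of consumed R going to S: r_S/(r_S+r_T) = 0.07436.
C_S = 0.07436·C_{R0}·X = 0.07436×6.48×0.653 = 0.315 mol/L; Y_S = C_S/C_{R0} = 0.0486.

0.0486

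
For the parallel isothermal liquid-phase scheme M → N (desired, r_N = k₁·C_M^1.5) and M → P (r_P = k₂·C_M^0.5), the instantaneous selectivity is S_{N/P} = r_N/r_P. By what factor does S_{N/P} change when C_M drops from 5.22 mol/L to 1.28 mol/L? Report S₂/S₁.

S_{N/P} = (k₁/k₂)·C_M, so S₂/S₁ = (C_{M,2}/C_{M,1}).
= 1.28/5.22 = 0.245.
Selectivity toward N falls as C_M falls — high-concentration operation is favoured.

0.245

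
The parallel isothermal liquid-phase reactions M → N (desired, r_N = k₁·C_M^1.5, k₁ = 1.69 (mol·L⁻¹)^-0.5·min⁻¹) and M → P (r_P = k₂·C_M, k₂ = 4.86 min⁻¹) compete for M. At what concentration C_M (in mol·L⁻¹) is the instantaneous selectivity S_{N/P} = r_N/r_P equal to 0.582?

2.80 mol·L⁻¹

S_{N/P} = (k₁/k₂)·C_M^0.5 ⇒ C_M = (S·k₂/k₁)^(2).
= (0.582×4.86/1.69)^(2) = (1.674)^(2) = 2.80 mol·L⁻¹.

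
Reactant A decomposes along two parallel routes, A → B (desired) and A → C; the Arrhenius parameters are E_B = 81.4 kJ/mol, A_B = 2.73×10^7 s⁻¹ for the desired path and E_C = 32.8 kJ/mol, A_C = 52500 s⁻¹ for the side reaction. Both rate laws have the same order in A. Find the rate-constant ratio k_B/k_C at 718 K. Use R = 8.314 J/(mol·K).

With equal orders, S_{B/C} = k_B/k_C = (A_B/A_C)·exp[(E_C−E_B)/(RT)].
(E_C−E_B)/(RT) = (32.8−81.4)×10³/(8.314×718) = -48600/5969 = -8.141.
k_B/k_C = (2.73×10^7/52500)·exp(-8.141) = 520.0 × 2.912×10^-4 = 0.151.
Since E_B > E_C, raising the temperature improves selectivity toward B.

0.151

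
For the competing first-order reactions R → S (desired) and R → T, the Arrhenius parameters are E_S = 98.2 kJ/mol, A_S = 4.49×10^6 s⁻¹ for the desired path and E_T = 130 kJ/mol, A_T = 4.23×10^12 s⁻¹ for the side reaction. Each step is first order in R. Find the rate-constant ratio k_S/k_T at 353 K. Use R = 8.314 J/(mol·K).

0.0539

k_S/k_T = (A_S/A_T)·exp[−(E_S−E_T)/(RT)] = (A_S/A_T)·exp[(E_T−E_S)/(RT)].
(E_T−E_S)/(RT) = (130−98.2)×10³/(8.314×353) = 31800/2935 = 10.84.
k_S/k_T = (4.49×10^6/4.23×10^12)·exp(10.84) = 1.061×10^-6 × 50784 = 0.0539.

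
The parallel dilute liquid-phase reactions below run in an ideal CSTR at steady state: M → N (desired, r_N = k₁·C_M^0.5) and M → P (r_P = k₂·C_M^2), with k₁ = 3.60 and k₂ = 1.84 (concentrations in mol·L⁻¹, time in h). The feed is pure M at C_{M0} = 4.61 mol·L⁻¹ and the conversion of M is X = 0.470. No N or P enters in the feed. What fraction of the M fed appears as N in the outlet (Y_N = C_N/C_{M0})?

Exit C_M = C_{M0}(1−X) = 4.61×0.530 = 2.443 mol·L⁻¹.
A CSTR operates uniformly at the exit composition, giving r_N = 5.627 and r_P = 10.98 (each k·C_M^n at C_M = 2.443).
Fraction of consumed M going to N: r_N/(r_N+r_P) = 0.3388.
C_N = 0.3388·C_{M0}·X = 0.3388×4.61×0.470 = 0.734 mol·L⁻¹; Y_N = C_N/C_{M0} = 0.159.

0.159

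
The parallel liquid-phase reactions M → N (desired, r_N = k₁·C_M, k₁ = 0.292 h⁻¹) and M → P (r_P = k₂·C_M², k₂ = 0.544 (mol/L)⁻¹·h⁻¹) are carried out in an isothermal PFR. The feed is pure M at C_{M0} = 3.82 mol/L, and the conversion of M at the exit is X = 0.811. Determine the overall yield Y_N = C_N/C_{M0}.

0.174

C_M = C_{M0}(1−X) = 0.7220 mol/L.
Along a PFR/batch, dC_N/dC_M = −r_N/(r_N+r_P) = −k₁/(k₁+k₂·C_M).
Integrating from C_{M0} to C_M: C_N = (0.292/0.544)·ln[(0.292+0.544·3.82)/(0.292+0.544·0.722)] = 0.5368·ln(2.370/0.6848) = 0.6665 mol/L.
Y_N = C_N/C_{M0} = 0.6665/3.82 = 0.174.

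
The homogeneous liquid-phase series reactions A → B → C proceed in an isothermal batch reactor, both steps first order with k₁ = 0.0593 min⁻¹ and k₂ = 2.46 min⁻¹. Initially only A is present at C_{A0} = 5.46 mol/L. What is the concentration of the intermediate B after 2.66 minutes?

The intermediate concentration in a first-order A→B→C sequence is C_B = k₁C_{A0}(e^(−k₁t) − e^(−k₂t))/(k₂−k₁).
e^(−k₁t) = e^(−0.0593×2.66) = e^(−0.1577) = 0.8541; e^(−k₂t) = e^(−6.544) = 0.001439.
C_B = 0.0593×5.46/(2.46−0.0593) × (0.8541−0.001439) = 0.1349×0.8526 = 0.1150 mol/L.

0.115 mol/L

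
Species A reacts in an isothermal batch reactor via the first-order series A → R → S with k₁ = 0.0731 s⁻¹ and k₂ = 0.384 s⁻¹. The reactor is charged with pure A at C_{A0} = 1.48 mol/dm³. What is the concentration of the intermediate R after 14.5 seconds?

Solving the coupled first-order balances gives C_R(t) = [k₁/(k₂−k₁)]·C_{A0}·(e^(−k₁t) − e^(−k₂t)).
e^(−k₁t) = e^(−0.0731×14.5) = e^(−1.060) = 0.3465; e^(−k₂t) = e^(−5.568) = 0.003818.
C_R = 0.0731×1.48/(0.384−0.0731) × (0.3465−0.003818) = 0.3480×0.3427 = 0.1192 mol/dm³.

0.119 mol/dm³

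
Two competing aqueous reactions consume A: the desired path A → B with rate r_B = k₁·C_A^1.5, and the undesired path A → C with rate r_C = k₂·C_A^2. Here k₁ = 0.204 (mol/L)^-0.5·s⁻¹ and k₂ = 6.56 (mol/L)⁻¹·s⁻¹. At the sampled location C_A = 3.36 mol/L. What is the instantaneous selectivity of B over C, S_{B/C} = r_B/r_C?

S_{B/C} = r_B/r_C = (k₁·C_A^1.5)/(k₂·C_A^2) = (k₁/k₂)·C_A^-0.5.
= (0.204×3.360^1.5) / (6.56×3.360^2) = 1.256/74.06 = 0.0170.
The undesired path is higher order in A, so low C_A (CSTR or dilute feed) favours B.

0.0170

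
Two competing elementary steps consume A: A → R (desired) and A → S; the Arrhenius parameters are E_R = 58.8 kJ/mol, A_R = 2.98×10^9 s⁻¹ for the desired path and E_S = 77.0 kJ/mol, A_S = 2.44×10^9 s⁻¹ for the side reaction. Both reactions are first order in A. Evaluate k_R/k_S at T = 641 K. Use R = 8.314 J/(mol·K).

With equal orders, S_{R/S} = k_R/k_S = (A_R/A_S)·exp[(E_S−E_R)/(RT)].
(E_S−E_R)/(RT) = (77.0−58.8)×10³/(8.314×641) = 18200/5329 = 3.415.
k_R/k_S = (2.98×10^9/2.44×10^9)·exp(3.415) = 1.221 × 30.42 = 37.2.
Since E_R < E_S, lowering the temperature improves selectivity toward R.

37.2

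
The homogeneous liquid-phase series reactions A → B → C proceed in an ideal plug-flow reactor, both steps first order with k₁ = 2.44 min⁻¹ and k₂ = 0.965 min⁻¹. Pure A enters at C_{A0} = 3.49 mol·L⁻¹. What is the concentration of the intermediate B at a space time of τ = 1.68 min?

1.05 mol·L⁻¹

For first-order series with pure A initially, C_B(τ) = k₁C_{A0}/(k₂−k₁)·(e^(−k₁τ) − e^(−k₂τ)).
e^(−k₁τ) = e^(−2.44×1.68) = e^(−4.099) = 0.01659; e^(−k₂τ) = e^(−1.621) = 0.1977.
C_B = 2.44×3.49/(0.965−2.44) × (0.01659−0.1977) = (-5.773)×(-0.1811) = 1.045 mol·L⁻¹.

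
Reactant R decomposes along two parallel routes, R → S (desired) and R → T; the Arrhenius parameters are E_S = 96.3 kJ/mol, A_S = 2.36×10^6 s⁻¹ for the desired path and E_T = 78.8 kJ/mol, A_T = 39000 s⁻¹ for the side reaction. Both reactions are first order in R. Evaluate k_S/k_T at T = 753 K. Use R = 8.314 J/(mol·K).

3.70

With equal orders, S_{S/T} = k_S/k_T = (A_S/A_T)·exp[(E_T−E_S)/(RT)].
(E_T−E_S)/(RT) = (78.8−96.3)×10³/(8.314×753) = -17500/6260 = -2.795.
k_S/k_T = (2.36×10^6/39000)·exp(-2.795) = 60.51 × 0.06109 = 3.70.
Since E_S > E_T, raising the temperature improves selectivity toward S.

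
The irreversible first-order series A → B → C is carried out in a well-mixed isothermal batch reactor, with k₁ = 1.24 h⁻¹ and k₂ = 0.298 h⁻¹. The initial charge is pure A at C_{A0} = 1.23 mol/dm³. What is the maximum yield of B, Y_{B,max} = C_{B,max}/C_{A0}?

For a first-order series the maximum intermediate yield is C_{B,max}/C_{A0} = (k₁/k₂)^[k₂/(k₂−k₁)].
= (1.24/0.298)^(0.298/(0.298−1.24)) = (4.161)^(-0.3163) = 0.6370.

0.637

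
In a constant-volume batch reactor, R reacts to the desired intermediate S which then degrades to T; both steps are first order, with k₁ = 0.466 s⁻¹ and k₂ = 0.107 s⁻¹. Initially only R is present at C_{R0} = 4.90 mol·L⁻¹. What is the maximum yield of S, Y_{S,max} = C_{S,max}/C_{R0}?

0.645

At the optimum, C_{S,max}/C_{R0} = (k₁/k₂)^[k₂/(k₂−k₁)].
= (0.466/0.107)^(0.107/(0.107−0.466)) = (4.355)^(-0.2981) = 0.6450.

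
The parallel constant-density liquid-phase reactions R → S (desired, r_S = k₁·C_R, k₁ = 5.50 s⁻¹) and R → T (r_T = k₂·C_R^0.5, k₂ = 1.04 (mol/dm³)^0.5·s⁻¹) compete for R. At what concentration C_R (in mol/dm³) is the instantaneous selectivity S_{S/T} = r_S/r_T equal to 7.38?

1.95 mol/dm³

S_{S/T} = (k₁/k₂)·C_R^0.5 ⇒ C_R = (S·k₂/k₁)^(2).
= (7.38×1.04/5.50)^(2) = (1.395)^(2) = 1.95 mol/dm³.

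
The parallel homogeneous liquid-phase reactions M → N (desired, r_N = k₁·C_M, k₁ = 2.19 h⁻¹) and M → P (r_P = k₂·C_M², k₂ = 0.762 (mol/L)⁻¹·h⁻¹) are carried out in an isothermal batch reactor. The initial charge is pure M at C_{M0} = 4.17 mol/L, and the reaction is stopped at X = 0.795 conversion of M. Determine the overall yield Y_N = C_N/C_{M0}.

C_M = C_{M0}(1−X) = 0.8548 mol/L.
Along a PFR/batch, dC_N/dC_M = −r_N/(r_N+r_P) = −k₁/(k₁+k₂·C_M).
Integrating from C_{M0} to C_M: C_N = (2.19/0.762)·ln[(2.19+0.762·4.17)/(2.19+0.762·0.855)] = 2.874·ln(5.368/2.841) = 1.828 mol/L.
Y_N = C_N/C_{M0} = 1.828/4.17 = 0.438.

0.438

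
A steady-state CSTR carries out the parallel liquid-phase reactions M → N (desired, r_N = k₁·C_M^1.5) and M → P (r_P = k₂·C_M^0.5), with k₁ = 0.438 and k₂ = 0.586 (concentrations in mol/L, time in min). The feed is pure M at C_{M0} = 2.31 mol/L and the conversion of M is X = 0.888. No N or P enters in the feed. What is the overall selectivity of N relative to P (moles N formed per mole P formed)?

Exit C_M = C_{M0}(1−X) = 2.31×0.112 = 0.2587 mol/L.
A CSTR operates uniformly at the exit composition, giving r_N = 0.05764 and r_P = 0.2981 (each k·C_M^n at C_M = 0.2587).
Overall selectivity = C_N/C_P = r_Nτ/(r_Pτ) = r_N/r_P = 0.193.

0.193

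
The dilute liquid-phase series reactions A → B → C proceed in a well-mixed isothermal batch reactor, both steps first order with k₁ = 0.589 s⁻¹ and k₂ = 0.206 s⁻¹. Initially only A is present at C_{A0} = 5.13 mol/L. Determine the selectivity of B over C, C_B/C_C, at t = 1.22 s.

The intermediate concentration in a first-order A→B→C sequence is C_B = k₁C_{A0}(e^(−k₁t) − e^(−k₂t))/(k₂−k₁).
e^(−k₁t) = e^(−0.589×1.22) = e^(−0.7186) = 0.4874; e^(−k₂t) = e^(−0.2513) = 0.7778.
C_B = 0.589×5.13/(0.206−0.589) × (0.4874−0.7778) = (-7.889)×(-0.2903) = 2.290 mol/L.
C_A = C_{A0}e^(−k₁t) = 2.501 mol/L, so C_C = C_{A0}−C_A−C_B = 0.3389 mol/L; C_B/C_C = 6.76.

6.76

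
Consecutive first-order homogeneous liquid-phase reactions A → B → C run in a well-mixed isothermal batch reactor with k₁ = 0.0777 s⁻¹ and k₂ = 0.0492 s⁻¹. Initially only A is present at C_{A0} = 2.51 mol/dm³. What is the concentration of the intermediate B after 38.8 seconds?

For first-order series with pure A initially, C_B(t) = k₁C_{A0}/(k₂−k₁)·(e^(−k₁t) − e^(−k₂t)).
e^(−k₁t) = e^(−0.0777×38.8) = e^(−3.015) = 0.04906; e^(−k₂t) = e^(−1.909) = 0.1482.
C_B = 0.0777×2.51/(0.0492−0.0777) × (0.04906−0.1482) = (-6.843)×(-0.09918) = 0.6787 mol/dm³.

0.679 mol/dm³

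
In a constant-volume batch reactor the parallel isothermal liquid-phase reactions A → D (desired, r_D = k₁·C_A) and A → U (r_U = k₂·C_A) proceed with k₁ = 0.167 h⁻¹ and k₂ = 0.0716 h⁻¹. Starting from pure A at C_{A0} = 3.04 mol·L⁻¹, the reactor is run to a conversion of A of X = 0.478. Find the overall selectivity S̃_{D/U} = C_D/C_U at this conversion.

2.33

C_A = C_{A0}(1−X) = 1.587 mol·L⁻¹.
Both paths are first order in A, so the instantaneous fraction to D is constant: dC_D/d(−C_A) = k₁/(k₁+k₂) = 0.6999.
C_D = 0.6999·(C_{A0}−C_A) = 0.6999×1.453 = 1.02 mol·L⁻¹.
C_U = (C_{A0}−C_A)−C_D = 0.4361 mol·L⁻¹; S̃_{D/U} = 1.017/0.4361 = 2.33.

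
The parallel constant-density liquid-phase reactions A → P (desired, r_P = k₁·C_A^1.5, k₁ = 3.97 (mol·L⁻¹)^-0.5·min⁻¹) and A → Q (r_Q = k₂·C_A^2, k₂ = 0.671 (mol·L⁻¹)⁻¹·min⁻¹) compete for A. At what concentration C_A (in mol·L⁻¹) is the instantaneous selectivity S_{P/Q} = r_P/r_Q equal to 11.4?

S_{P/Q} = (k₁/k₂)·C_A^-0.5 ⇒ C_A = (S·k₂/k₁)^(-2).
= (11.4×0.671/3.97)^(-2) = (1.927)^(-2) = 0.269 mol·L⁻¹.

0.269 mol·L⁻¹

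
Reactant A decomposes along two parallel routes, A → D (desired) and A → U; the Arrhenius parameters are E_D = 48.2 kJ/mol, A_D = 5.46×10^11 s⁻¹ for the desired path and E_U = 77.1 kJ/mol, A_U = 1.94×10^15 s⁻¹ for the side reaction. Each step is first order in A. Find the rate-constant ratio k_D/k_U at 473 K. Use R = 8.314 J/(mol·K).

0.438

k_D/k_U = (A_D/A_U)·exp[−(E_D−E_U)/(RT)] = (A_D/A_U)·exp[(E_U−E_D)/(RT)].
(E_U−E_D)/(RT) = (77.1−48.2)×10³/(8.314×473) = 28900/3933 = 7.349.
k_D/k_U = (5.46×10^11/1.94×10^15)·exp(7.349) = 2.814×10^-4 × 1555 = 0.438.
Since E_D < E_U, lowering the temperature improves selectivity toward D.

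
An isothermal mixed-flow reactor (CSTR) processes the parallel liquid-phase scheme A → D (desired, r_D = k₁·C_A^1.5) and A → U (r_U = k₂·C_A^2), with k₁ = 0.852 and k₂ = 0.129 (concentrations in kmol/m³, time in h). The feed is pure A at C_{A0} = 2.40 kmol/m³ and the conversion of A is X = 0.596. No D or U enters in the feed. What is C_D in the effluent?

Exit C_A = C_{A0}(1−X) = 2.40×0.404 = 0.9696 kmol/m³.
A CSTR operates uniformly at the exit composition, giving r_D = 0.8134 and r_U = 0.1213 (each k·C_A^n at C_A = 0.9696).
Fraction of consumed A going to D: r_D/(r_D+r_U) = 0.8703.
C_D = 0.8703·C_{A0}·X = 0.8703×2.40×0.596 = 1.24 kmol/m³.

1.24 kmol/m³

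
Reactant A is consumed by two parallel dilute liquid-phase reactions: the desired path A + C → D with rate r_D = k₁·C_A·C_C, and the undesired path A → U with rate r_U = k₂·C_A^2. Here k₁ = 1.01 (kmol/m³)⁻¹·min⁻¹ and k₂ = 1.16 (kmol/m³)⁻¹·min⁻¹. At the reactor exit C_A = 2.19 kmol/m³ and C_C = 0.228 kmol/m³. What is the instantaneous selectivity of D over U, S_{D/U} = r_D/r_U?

S_{D/U} = r_D/r_U = (k₁·C_A·C_C)/(k₂·C_A^2) = (k₁/k₂)·C_A⁻¹·C_C.
= (1.01×2.190×0.2280) / (1.16×2.190^2) = 0.5043/5.563 = 0.0906.

0.0906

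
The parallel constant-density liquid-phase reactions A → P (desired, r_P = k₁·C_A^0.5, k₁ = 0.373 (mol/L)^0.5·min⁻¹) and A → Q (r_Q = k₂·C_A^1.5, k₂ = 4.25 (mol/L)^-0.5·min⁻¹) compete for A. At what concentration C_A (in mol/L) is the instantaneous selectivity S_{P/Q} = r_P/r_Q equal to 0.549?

0.160 mol/L

S_{P/Q} = (k₁/k₂)·C_A⁻¹ ⇒ C_A = (S·k₂/k₁)^(-1).
= (0.549×4.25/0.373)^(-1) = (6.255)^(-1) = 0.160 mol/L.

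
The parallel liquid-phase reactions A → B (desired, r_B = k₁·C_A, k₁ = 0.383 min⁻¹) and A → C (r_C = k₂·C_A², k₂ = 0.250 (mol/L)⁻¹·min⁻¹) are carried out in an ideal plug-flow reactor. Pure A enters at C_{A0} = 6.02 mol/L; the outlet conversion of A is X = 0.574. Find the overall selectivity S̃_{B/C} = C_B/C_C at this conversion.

C_A = C_{A0}(1−X) = 2.565 mol/L.
Along a PFR/batch, dC_B/dC_A = −r_B/(r_B+r_C) = −k₁/(k₁+k₂·C_A).
Integrating from C_{A0} to C_A: C_B = (0.383/0.250)·ln[(0.383+0.250·6.02)/(0.383+0.250·2.56)] = 1.532·ln(1.888/1.024) = 0.9371 mol/L.
C_C = (C_{A0}−C_A)−C_B = 2.518 mol/L; S̃_{B/C} = 0.9371/2.518 = 0.372.

0.372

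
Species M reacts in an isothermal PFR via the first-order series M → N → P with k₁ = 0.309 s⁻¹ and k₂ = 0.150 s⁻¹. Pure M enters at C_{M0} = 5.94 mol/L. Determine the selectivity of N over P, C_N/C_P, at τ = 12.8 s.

The intermediate concentration in a first-order A→B→C sequence is C_N = k₁C_{M0}(e^(−k₁τ) − e^(−k₂τ))/(k₂−k₁).
e^(−k₁τ) = e^(−0.309×12.8) = e^(−3.955) = 0.01915; e^(−k₂τ) = e^(−1.920) = 0.1466.
C_N = 0.309×5.94/(0.150−0.309) × (0.01915−0.1466) = (-11.54)×(-0.1275) = 1.471 mol/L.
C_M = C_{M0}e^(−k₁τ) = 0.1138 mol/L, so C_P = C_{M0}−C_M−C_N = 4.355 mol/L; C_N/C_P = 0.338.

0.338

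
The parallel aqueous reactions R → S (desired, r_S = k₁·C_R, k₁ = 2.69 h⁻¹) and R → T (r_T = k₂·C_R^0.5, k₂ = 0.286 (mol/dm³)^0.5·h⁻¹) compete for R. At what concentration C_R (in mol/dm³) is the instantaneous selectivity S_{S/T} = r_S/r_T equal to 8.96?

S_{S/T} = (k₁/k₂)·C_R^0.5 ⇒ C_R = (S·k₂/k₁)^(2).
= (8.96×0.286/2.69)^(2) = (0.9526)^(2) = 0.907 mol/dm³.

0.907 mol/dm³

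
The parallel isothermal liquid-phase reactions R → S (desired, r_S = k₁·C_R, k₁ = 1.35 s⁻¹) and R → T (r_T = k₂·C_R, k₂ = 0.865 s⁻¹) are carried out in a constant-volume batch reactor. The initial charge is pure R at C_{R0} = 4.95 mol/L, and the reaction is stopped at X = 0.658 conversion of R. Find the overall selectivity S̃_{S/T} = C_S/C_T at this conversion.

C_R = C_{R0}(1−X) = 1.693 mol/L.
Both paths are first order in R, so the instantaneous fraction to S is constant: dC_S/d(−C_R) = k₁/(k₁+k₂) = 0.6095.
C_S = 0.6095·(C_{R0}−C_R) = 0.6095×3.257 = 1.99 mol/L.
C_T = (C_{R0}−C_R)−C_S = 1.272 mol/L; S̃_{S/T} = 1.985/1.272 = 1.56.

1.56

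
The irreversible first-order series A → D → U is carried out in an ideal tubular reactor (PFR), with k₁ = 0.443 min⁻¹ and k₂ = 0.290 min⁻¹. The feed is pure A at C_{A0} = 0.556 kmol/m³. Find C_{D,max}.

For a first-order series the maximum intermediate yield is C_{D,max}/C_{A0} = (k₁/k₂)^[k₂/(k₂−k₁)].
= (0.443/0.290)^(0.290/(0.290−0.443)) = (1.528)^(-1.895) = 0.4480.
C_{D,max} = 0.4480×0.556 = 0.249 kmol/m³.

0.249 kmol/m³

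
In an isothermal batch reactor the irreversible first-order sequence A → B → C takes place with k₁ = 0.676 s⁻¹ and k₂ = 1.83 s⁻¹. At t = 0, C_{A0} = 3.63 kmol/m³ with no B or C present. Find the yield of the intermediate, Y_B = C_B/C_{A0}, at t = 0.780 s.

0.205

For first-order series with pure A initially, C_B(t) = k₁C_{A0}/(k₂−k₁)·(e^(−k₁t) − e^(−k₂t)).
e^(−k₁t) = e^(−0.676×0.780) = e^(−0.5273) = 0.5902; e^(−k₂t) = e^(−1.427) = 0.2399.
C_B = 0.676×3.63/(1.83−0.676) × (0.5902−0.2399) = 2.126×0.3503 = 0.7448 kmol/m³.
Y_B = C_B/C_{A0} = 0.7448/3.63 = 0.205.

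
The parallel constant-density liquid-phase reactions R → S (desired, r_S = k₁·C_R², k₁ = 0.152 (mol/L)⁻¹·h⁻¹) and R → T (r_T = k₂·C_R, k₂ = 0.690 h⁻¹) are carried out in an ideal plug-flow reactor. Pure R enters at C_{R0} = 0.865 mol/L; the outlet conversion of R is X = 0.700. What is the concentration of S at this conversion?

C_R = C_{R0}(1−X) = 0.2595 mol/L.
Along a PFR/batch, dC_T/dC_R = −r_T/(r_S+r_T) = −k₂/(k₂+k₁·C_R).
Integrating from C_{R0} to C_R: C_T = (0.690/0.152)·ln[(0.690+0.152·0.865)/(0.690+0.152·0.260)] = 4.539·ln(0.8215/0.7294) = 0.5394 mol/L.
Then C_S = (C_{R0}−C_R) − C_T = 0.6055 − 0.5394 = 0.06610 mol/L.

0.0661 mol/L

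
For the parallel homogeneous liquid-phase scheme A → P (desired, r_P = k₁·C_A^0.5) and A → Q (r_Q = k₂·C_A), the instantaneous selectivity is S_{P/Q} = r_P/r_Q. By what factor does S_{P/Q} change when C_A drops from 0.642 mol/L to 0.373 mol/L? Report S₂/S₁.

1.31

S_{P/Q} = (k₁/k₂)·C_A^-0.5, so S₂/S₁ = (C_{A,2}/C_{A,1})^-0.5.
= (0.373/0.642)^(-0.5) = (0.5810)^(-0.5) = 1.31.
Selectivity toward P rises as C_A falls — low-concentration operation is favoured.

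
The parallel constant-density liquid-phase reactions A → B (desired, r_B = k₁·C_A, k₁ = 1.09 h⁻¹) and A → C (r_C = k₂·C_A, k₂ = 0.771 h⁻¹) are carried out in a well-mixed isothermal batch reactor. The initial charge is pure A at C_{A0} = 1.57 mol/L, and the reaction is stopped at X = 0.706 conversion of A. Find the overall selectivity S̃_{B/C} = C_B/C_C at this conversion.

C_A = C_{A0}(1−X) = 0.4616 mol/L.
Both paths are first order in A, so the instantaneous fraction to B is constant: dC_B/d(−C_A) = k₁/(k₁+k₂) = 0.5857.
C_B = 0.5857·(C_{A0}−C_A) = 0.5857×1.108 = 0.649 mol/L.
C_C = (C_{A0}−C_A)−C_B = 0.4592 mol/L; S̃_{B/C} = 0.6492/0.4592 = 1.41.

1.41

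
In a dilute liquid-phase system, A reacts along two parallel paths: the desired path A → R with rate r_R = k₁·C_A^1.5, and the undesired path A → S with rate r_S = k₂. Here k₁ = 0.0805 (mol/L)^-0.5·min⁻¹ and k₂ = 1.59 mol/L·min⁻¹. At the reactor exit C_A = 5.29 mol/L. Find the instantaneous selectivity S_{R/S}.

S_{R/S} = r_R/r_S = (k₁·C_A^1.5)/(k₂) = (k₁/k₂)·C_A^1.5.
= (0.0805×5.290^1.5) / (1.59) = 0.9794/1.590 = 0.616.
Since the desired path is higher order in A, keeping C_A high (PFR or concentrated feed) favours R.

0.616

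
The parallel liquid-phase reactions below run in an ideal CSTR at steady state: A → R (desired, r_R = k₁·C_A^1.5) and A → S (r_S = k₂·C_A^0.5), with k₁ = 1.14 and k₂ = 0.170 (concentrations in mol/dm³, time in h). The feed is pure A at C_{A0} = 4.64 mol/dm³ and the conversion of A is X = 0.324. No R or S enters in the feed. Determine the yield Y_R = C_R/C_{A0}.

Exit C_A = C_{A0}(1−X) = 4.64×0.676 = 3.137 mol/dm³.
Rates in a CSTR are evaluated at the outlet concentration: r_R = 1.14×3.137^1.5 = 6.333, r_S = 0.170×3.137^0.5 = 0.3011.
Fraction of consumed A going to R: r_R/(r_R+r_S) = 0.9546.
C_R = 0.9546·C_{A0}·X = 0.9546×4.64×0.324 = 1.44 mol/dm³; Y_R = C_R/C_{A0} = 0.309.

0.309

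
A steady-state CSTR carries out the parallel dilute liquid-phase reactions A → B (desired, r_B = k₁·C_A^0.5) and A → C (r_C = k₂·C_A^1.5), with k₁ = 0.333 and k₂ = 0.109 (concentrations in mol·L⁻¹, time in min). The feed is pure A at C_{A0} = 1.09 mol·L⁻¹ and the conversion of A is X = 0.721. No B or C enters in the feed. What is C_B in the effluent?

0.715 mol·L⁻¹

Exit C_A = C_{A0}(1−X) = 1.09×0.279 = 0.3041 mol·L⁻¹.
A CSTR operates uniformly at the exit composition, giving r_B = 0.1836 and r_C = 0.01828 (each k·C_A^n at C_A = 0.3041).
Fraction of consumed A going to B: r_B/(r_B+r_C) = 0.9095.
C_B = 0.9095·C_{A0}·X = 0.9095×1.09×0.721 = 0.715 mol·L⁻¹.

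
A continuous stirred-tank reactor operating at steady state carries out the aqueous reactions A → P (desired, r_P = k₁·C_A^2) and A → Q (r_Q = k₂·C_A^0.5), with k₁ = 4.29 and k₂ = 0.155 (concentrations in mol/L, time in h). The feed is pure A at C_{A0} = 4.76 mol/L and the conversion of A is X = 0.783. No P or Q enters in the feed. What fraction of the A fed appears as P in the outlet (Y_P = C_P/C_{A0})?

0.757

Exit C_A = C_{A0}(1−X) = 4.76×0.217 = 1.033 mol/L.
In a CSTR the entire volume is at exit conditions, so r_P = 4.29×1.033^2 = 4.577 and r_Q = 0.155×1.033^0.5 = 0.1575.
Fraction of consumed A going to P: r_P/(r_P+r_Q) = 0.9667.
C_P = 0.9667·C_{A0}·X = 0.9667×4.76×0.783 = 3.60 mol/L; Y_P = C_P/C_{A0} = 0.757.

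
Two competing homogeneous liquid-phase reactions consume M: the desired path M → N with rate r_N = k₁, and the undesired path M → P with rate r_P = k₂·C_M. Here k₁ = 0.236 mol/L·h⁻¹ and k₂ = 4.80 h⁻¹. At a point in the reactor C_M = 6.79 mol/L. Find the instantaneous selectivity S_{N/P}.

0.00724

S_{N/P} = r_N/r_P = (k₁)/(k₂·C_M) = (k₁/k₂)·C_M⁻¹.
= (0.236) / (4.80×6.790) = 0.2360/32.59 = 0.00724.
The undesired path is higher order in M, so low C_M (CSTR or dilute feed) favours N.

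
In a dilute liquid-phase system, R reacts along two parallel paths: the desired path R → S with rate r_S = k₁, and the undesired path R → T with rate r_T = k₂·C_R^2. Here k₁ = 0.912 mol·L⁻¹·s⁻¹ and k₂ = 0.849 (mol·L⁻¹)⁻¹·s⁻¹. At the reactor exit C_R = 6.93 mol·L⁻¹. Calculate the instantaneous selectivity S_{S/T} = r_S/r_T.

S_{S/T} = r_S/r_T = (k₁)/(k₂·C_R^2) = (k₁/k₂)·C_R^-2.
= (0.912) / (0.849×6.930^2) = 0.9120/40.77 = 0.0224.
The undesired path is higher order in R, so low C_R (CSTR or dilute feed) favours S.

0.0224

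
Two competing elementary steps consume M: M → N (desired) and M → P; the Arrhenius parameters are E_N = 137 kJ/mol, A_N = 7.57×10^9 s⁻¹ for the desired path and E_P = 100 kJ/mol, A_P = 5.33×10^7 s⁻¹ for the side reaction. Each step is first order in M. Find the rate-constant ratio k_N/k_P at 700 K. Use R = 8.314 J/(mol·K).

k_N/k_P = (A_N/A_P)·exp[−(E_N−E_P)/(RT)] = (A_N/A_P)·exp[(E_P−E_N)/(RT)].
(E_P−E_N)/(RT) = (100−137)×10³/(8.314×700) = -37000/5820 = -6.358.
k_N/k_P = (7.57×10^9/5.33×10^7)·exp(-6.358) = 142.0 × 0.001734 = 0.246.
Since E_N > E_P, raising the temperature improves selectivity toward N.

0.246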